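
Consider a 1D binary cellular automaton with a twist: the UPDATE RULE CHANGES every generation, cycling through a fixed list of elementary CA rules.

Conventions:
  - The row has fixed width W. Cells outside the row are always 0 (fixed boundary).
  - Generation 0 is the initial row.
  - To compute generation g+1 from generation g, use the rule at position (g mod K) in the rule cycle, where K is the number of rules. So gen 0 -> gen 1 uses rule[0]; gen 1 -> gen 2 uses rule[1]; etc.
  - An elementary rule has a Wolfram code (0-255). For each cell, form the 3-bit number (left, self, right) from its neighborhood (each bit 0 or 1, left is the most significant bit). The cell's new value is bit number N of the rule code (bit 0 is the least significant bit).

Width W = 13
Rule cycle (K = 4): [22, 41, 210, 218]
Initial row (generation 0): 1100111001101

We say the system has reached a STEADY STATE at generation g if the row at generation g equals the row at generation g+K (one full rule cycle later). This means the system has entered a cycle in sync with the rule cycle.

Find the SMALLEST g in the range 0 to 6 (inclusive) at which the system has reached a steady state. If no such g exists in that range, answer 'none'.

Answer: none

Derivation:
Gen 0: 1100111001101
Gen 1 (rule 22): 0011000110001
Gen 2 (rule 41): 1010010100100
Gen 3 (rule 210): 0001100011010
Gen 4 (rule 218): 0011110111001
Gen 5 (rule 22): 0100000000111
Gen 6 (rule 41): 0001111110100
Gen 7 (rule 210): 0010111110010
Gen 8 (rule 218): 0100111111101
Gen 9 (rule 22): 1111000000001
Gen 10 (rule 41): 1000011111100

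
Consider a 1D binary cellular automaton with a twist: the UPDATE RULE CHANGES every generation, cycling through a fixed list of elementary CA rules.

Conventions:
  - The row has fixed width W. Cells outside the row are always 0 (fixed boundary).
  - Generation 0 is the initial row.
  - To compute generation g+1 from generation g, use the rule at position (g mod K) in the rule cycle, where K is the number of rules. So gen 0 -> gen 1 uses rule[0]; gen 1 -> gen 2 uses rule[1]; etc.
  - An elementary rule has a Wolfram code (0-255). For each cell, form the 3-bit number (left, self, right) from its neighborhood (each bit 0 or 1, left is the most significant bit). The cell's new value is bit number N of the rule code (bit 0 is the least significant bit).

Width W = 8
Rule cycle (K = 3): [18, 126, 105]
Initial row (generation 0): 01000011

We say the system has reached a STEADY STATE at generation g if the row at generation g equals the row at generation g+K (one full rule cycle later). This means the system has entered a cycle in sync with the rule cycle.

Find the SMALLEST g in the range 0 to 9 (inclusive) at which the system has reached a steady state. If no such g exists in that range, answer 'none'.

Answer: 7

Derivation:
Gen 0: 01000011
Gen 1 (rule 18): 10100100
Gen 2 (rule 126): 11111110
Gen 3 (rule 105): 10000010
Gen 4 (rule 18): 01000101
Gen 5 (rule 126): 11101111
Gen 6 (rule 105): 10111001
Gen 7 (rule 18): 00000110
Gen 8 (rule 126): 00001111
Gen 9 (rule 105): 11101001
Gen 10 (rule 18): 00000110
Gen 11 (rule 126): 00001111
Gen 12 (rule 105): 11101001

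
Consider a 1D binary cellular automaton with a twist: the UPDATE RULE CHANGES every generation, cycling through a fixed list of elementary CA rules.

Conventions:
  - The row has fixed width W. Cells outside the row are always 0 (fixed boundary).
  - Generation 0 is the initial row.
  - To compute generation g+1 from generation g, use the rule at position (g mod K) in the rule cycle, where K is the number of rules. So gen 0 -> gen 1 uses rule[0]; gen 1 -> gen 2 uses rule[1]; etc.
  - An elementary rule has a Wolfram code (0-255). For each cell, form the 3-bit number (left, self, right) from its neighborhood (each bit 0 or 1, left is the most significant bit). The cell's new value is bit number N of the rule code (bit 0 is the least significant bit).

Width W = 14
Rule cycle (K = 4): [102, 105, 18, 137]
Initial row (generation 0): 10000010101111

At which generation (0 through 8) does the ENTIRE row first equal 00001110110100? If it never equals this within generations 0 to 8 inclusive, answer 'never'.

Gen 0: 10000010101111
Gen 1 (rule 102): 10000111110001
Gen 2 (rule 105): 00110100010100
Gen 3 (rule 18): 01000010100010
Gen 4 (rule 137): 00011000001000
Gen 5 (rule 102): 00101000011000
Gen 6 (rule 105): 10010011011011
Gen 7 (rule 18): 01101100000000
Gen 8 (rule 137): 01001001111111

Answer: never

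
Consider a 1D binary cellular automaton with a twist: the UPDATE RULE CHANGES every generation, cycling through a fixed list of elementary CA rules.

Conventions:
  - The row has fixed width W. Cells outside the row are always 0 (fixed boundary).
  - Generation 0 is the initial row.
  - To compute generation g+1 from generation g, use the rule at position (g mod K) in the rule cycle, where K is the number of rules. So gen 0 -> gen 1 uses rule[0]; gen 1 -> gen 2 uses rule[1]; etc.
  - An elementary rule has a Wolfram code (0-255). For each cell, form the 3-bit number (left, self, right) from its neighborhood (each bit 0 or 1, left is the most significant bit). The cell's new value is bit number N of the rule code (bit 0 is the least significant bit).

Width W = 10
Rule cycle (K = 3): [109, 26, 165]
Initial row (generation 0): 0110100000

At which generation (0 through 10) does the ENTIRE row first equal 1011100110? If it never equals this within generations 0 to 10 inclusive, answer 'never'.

Gen 0: 0110100000
Gen 1 (rule 109): 0111101111
Gen 2 (rule 26): 1100001000
Gen 3 (rule 165): 0001101011
Gen 4 (rule 109): 1101111111
Gen 5 (rule 26): 1001000000
Gen 6 (rule 165): 1001011111
Gen 7 (rule 109): 1001110001
Gen 8 (rule 26): 0111001010
Gen 9 (rule 165): 0010001110
Gen 10 (rule 109): 1010101010

Answer: never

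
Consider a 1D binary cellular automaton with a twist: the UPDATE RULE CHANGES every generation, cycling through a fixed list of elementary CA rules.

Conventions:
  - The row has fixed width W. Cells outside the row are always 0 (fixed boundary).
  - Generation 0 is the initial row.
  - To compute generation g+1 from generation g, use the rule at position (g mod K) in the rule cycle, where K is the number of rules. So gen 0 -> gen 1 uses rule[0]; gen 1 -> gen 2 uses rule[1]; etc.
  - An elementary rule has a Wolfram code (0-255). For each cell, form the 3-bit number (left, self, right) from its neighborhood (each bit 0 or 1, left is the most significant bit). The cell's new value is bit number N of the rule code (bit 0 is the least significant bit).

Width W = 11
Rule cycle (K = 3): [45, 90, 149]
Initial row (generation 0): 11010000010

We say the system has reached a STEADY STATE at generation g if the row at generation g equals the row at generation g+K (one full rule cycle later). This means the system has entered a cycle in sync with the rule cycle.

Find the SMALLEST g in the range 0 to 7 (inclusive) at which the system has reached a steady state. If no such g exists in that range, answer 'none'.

Gen 0: 11010000010
Gen 1 (rule 45): 10110111010
Gen 2 (rule 90): 00110101001
Gen 3 (rule 149): 10000101101
Gen 4 (rule 45): 10110111011
Gen 5 (rule 90): 00110101011
Gen 6 (rule 149): 10000101000
Gen 7 (rule 45): 10110111011
Gen 8 (rule 90): 00110101011
Gen 9 (rule 149): 10000101000
Gen 10 (rule 45): 10110111011

Answer: 4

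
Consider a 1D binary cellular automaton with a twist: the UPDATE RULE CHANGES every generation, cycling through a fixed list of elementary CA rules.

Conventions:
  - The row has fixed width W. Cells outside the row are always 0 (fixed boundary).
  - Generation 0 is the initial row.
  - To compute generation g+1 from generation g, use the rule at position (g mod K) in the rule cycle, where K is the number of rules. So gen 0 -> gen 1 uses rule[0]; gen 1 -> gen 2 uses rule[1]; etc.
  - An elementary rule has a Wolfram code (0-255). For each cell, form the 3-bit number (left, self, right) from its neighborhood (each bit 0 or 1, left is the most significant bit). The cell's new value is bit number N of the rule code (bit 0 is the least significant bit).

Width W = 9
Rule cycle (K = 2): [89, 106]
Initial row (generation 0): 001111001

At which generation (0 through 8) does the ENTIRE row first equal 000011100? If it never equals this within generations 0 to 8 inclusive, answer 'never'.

Answer: 6

Derivation:
Gen 0: 001111001
Gen 1 (rule 89): 101001100
Gen 2 (rule 106): 010011100
Gen 3 (rule 89): 001010111
Gen 4 (rule 106): 010101101
Gen 5 (rule 89): 000001100
Gen 6 (rule 106): 000011100
Gen 7 (rule 89): 111010111
Gen 8 (rule 106): 101101101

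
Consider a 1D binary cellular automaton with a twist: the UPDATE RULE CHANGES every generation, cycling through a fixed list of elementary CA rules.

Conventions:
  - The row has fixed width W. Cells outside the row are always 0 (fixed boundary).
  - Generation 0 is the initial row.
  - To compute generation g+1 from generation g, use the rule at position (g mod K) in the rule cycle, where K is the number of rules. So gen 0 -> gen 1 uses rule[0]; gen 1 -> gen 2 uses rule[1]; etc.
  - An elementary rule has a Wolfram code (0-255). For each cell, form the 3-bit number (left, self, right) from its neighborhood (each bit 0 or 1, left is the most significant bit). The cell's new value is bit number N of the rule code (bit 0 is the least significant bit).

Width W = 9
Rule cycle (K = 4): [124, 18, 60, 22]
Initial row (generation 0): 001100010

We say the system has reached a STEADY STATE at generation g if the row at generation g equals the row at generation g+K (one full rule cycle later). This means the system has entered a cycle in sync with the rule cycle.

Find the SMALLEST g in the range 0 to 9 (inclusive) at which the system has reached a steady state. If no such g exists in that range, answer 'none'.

Answer: 6

Derivation:
Gen 0: 001100010
Gen 1 (rule 124): 001110011
Gen 2 (rule 18): 010001100
Gen 3 (rule 60): 011001010
Gen 4 (rule 22): 100111011
Gen 5 (rule 124): 110101111
Gen 6 (rule 18): 000000000
Gen 7 (rule 60): 000000000
Gen 8 (rule 22): 000000000
Gen 9 (rule 124): 000000000
Gen 10 (rule 18): 000000000
Gen 11 (rule 60): 000000000
Gen 12 (rule 22): 000000000
Gen 13 (rule 124): 000000000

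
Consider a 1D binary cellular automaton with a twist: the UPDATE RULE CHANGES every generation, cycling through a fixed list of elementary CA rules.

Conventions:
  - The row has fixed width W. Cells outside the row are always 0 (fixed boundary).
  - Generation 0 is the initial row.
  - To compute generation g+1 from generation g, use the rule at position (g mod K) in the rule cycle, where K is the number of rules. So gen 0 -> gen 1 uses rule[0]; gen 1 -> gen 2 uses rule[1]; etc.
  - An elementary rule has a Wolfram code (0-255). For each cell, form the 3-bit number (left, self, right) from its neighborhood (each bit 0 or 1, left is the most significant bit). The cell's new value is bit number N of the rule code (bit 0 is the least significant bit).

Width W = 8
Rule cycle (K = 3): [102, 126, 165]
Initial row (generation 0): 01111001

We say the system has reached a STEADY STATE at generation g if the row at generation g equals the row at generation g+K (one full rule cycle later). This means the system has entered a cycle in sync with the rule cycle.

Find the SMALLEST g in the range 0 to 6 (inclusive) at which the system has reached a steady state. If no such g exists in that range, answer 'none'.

Gen 0: 01111001
Gen 1 (rule 102): 10001011
Gen 2 (rule 126): 11011111
Gen 3 (rule 165): 00101110
Gen 4 (rule 102): 01110010
Gen 5 (rule 126): 11011111
Gen 6 (rule 165): 00101110
Gen 7 (rule 102): 01110010
Gen 8 (rule 126): 11011111
Gen 9 (rule 165): 00101110

Answer: 2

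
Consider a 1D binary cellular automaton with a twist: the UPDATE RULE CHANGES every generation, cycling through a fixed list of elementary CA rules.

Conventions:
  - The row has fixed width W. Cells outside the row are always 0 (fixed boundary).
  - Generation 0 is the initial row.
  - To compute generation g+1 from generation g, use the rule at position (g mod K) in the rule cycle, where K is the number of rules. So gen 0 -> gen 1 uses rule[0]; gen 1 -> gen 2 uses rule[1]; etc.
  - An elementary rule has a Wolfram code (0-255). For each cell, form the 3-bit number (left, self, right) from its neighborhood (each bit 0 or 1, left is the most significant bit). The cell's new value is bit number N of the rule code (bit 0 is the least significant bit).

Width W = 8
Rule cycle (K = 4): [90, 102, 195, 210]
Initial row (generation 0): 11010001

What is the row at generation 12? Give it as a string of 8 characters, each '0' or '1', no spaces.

Gen 0: 11010001
Gen 1 (rule 90): 11001010
Gen 2 (rule 102): 01011110
Gen 3 (rule 195): 10001110
Gen 4 (rule 210): 01010111
Gen 5 (rule 90): 10000101
Gen 6 (rule 102): 10001111
Gen 7 (rule 195): 00110111
Gen 8 (rule 210): 01010011
Gen 9 (rule 90): 10001111
Gen 10 (rule 102): 10010001
Gen 11 (rule 195): 00100110
Gen 12 (rule 210): 01011011

Answer: 01011011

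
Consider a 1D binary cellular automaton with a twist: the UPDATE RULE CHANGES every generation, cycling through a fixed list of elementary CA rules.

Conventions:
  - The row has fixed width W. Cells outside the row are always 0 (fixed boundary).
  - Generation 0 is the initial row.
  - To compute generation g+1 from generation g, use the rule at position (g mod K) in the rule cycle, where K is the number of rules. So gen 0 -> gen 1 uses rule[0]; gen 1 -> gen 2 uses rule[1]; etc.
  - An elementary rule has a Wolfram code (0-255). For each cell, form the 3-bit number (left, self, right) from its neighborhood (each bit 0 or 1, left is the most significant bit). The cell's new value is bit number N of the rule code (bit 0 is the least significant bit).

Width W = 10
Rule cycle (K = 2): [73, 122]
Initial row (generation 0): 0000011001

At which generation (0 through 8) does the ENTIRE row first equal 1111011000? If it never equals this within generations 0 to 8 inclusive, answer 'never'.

Gen 0: 0000011001
Gen 1 (rule 73): 1111011000
Gen 2 (rule 122): 1001111100
Gen 3 (rule 73): 0001000101
Gen 4 (rule 122): 0010101010
Gen 5 (rule 73): 1000000000
Gen 6 (rule 122): 0100000000
Gen 7 (rule 73): 0001111111
Gen 8 (rule 122): 0011000001

Answer: 1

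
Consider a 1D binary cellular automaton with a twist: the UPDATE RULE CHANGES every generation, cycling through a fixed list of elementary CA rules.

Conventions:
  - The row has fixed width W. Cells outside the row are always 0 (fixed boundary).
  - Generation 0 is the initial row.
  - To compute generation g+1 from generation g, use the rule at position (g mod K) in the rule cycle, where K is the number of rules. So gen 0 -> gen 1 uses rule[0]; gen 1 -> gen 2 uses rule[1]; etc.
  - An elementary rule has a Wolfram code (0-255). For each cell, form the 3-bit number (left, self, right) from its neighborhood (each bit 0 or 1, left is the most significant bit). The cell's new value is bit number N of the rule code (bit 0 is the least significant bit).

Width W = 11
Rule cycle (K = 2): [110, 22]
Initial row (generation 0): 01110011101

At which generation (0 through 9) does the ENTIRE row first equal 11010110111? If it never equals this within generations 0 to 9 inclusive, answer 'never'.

Answer: 1

Derivation:
Gen 0: 01110011101
Gen 1 (rule 110): 11010110111
Gen 2 (rule 22): 00010000000
Gen 3 (rule 110): 00110000000
Gen 4 (rule 22): 01001000000
Gen 5 (rule 110): 11011000000
Gen 6 (rule 22): 00000100000
Gen 7 (rule 110): 00001100000
Gen 8 (rule 22): 00010010000
Gen 9 (rule 110): 00110110000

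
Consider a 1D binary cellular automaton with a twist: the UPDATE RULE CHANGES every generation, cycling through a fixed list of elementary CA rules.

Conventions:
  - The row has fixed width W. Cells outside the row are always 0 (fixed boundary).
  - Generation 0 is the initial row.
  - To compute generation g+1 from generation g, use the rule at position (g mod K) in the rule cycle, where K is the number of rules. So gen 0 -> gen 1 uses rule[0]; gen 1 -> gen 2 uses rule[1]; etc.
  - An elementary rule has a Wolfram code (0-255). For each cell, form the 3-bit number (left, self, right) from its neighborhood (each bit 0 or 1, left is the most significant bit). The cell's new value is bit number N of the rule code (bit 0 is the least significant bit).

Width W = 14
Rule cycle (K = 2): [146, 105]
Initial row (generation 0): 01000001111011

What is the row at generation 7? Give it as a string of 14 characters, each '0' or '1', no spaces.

Answer: 10010101110110

Derivation:
Gen 0: 01000001111011
Gen 1 (rule 146): 10100010110000
Gen 2 (rule 105): 01001001110111
Gen 3 (rule 146): 10110110100010
Gen 4 (rule 105): 01111111001000
Gen 5 (rule 146): 10111110110100
Gen 6 (rule 105): 01100011111001
Gen 7 (rule 146): 10010101110110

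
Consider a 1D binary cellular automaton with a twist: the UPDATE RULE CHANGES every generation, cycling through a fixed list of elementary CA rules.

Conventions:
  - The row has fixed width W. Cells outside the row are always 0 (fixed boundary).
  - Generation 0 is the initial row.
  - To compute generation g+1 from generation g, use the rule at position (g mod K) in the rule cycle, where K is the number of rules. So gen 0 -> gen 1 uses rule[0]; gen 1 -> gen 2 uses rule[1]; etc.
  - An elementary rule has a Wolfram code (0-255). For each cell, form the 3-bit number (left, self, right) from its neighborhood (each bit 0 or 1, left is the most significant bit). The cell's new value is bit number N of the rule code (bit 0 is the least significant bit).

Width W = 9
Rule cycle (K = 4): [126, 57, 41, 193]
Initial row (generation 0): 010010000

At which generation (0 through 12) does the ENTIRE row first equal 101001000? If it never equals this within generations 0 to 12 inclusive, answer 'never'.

Answer: never

Derivation:
Gen 0: 010010000
Gen 1 (rule 126): 111111000
Gen 2 (rule 57): 100000111
Gen 3 (rule 41): 001110100
Gen 4 (rule 193): 100110001
Gen 5 (rule 126): 111111011
Gen 6 (rule 57): 100000110
Gen 7 (rule 41): 001110100
Gen 8 (rule 193): 100110001
Gen 9 (rule 126): 111111011
Gen 10 (rule 57): 100000110
Gen 11 (rule 41): 001110100
Gen 12 (rule 193): 100110001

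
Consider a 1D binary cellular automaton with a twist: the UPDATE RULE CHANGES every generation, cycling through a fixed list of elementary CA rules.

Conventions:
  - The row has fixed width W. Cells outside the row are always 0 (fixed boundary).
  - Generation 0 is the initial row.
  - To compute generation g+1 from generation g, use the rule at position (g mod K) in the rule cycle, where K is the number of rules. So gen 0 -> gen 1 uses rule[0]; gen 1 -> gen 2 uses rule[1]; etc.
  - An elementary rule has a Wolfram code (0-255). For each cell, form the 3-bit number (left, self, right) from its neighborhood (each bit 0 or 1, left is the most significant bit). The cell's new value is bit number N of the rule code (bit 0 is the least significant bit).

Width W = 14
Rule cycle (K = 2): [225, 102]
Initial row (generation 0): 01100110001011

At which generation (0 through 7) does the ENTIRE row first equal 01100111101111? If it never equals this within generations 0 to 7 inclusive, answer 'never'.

Gen 0: 01100110001011
Gen 1 (rule 225): 00100010100101
Gen 2 (rule 102): 01100111101111
Gen 3 (rule 225): 00100011110111
Gen 4 (rule 102): 01100100011001
Gen 5 (rule 225): 00100001001000
Gen 6 (rule 102): 01100011011000
Gen 7 (rule 225): 00101001101011

Answer: 2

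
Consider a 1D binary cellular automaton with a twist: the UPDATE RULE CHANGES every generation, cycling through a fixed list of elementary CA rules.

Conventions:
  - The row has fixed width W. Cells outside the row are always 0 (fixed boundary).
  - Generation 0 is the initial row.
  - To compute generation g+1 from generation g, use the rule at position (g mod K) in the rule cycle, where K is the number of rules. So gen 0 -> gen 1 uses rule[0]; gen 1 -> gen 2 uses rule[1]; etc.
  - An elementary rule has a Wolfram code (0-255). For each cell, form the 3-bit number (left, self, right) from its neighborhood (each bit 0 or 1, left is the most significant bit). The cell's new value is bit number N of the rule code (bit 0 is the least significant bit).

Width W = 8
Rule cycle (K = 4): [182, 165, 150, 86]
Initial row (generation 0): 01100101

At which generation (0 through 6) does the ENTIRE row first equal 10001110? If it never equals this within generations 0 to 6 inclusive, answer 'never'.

Answer: 2

Derivation:
Gen 0: 01100101
Gen 1 (rule 182): 10011111
Gen 2 (rule 165): 10001110
Gen 3 (rule 150): 11010101
Gen 4 (rule 86): 01010101
Gen 5 (rule 182): 11111111
Gen 6 (rule 165): 01111110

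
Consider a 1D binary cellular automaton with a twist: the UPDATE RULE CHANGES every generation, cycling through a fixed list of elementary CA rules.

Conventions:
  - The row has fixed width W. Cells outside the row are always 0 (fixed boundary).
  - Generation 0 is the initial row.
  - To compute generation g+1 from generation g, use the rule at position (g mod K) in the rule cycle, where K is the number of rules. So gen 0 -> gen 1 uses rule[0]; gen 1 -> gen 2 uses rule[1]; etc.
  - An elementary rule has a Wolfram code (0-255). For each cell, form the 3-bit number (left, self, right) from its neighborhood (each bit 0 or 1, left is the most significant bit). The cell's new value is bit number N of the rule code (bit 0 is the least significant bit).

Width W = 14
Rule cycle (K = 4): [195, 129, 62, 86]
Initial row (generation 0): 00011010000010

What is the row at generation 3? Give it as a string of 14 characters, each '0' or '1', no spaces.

Answer: 11100111110111

Derivation:
Gen 0: 00011010000010
Gen 1 (rule 195): 11101000111100
Gen 2 (rule 129): 01000010011001
Gen 3 (rule 62): 11100111110111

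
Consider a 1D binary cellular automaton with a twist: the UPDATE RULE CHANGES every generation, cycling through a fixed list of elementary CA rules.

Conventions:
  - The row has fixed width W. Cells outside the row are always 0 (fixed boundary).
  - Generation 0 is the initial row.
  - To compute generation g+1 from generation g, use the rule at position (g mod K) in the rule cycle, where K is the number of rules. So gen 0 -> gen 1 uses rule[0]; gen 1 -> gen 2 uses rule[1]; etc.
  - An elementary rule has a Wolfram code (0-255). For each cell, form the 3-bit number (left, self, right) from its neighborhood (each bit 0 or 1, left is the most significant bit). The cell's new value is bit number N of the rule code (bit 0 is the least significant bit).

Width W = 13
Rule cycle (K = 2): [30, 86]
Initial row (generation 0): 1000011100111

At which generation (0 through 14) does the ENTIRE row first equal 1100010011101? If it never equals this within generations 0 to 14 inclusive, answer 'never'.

Gen 0: 1000011100111
Gen 1 (rule 30): 1100110011100
Gen 2 (rule 86): 0111011100110
Gen 3 (rule 30): 1100010011101
Gen 4 (rule 86): 0110111100101
Gen 5 (rule 30): 1100100011101
Gen 6 (rule 86): 0111110100101
Gen 7 (rule 30): 1100000111101
Gen 8 (rule 86): 0110001000101
Gen 9 (rule 30): 1101011101101
Gen 10 (rule 86): 0101000100101
Gen 11 (rule 30): 1101101111101
Gen 12 (rule 86): 0100100000101
Gen 13 (rule 30): 1111110001101
Gen 14 (rule 86): 0000011010101

Answer: 3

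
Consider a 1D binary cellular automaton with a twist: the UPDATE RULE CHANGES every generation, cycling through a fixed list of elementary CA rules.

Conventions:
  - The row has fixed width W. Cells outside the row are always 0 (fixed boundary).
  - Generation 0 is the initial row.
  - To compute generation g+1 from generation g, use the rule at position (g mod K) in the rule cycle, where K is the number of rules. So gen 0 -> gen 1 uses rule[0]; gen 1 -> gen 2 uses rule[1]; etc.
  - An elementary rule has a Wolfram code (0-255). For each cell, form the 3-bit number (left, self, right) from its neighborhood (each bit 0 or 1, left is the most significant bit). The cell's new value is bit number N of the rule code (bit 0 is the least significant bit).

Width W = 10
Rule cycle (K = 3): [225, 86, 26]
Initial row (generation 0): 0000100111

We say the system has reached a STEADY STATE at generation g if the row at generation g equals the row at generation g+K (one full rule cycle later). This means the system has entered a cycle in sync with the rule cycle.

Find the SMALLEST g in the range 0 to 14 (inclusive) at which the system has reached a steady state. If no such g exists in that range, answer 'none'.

Gen 0: 0000100111
Gen 1 (rule 225): 1110000011
Gen 2 (rule 86): 0011000101
Gen 3 (rule 26): 0110101000
Gen 4 (rule 225): 0011010011
Gen 5 (rule 86): 0101011101
Gen 6 (rule 26): 1000010000
Gen 7 (rule 225): 0011000111
Gen 8 (rule 86): 0101101001
Gen 9 (rule 26): 1001000110
Gen 10 (rule 225): 0000010010
Gen 11 (rule 86): 0000111111
Gen 12 (rule 26): 0001100000
Gen 13 (rule 225): 1100101111
Gen 14 (rule 86): 0111100001
Gen 15 (rule 26): 1100010010
Gen 16 (rule 225): 0101000000
Gen 17 (rule 86): 1101100000

Answer: none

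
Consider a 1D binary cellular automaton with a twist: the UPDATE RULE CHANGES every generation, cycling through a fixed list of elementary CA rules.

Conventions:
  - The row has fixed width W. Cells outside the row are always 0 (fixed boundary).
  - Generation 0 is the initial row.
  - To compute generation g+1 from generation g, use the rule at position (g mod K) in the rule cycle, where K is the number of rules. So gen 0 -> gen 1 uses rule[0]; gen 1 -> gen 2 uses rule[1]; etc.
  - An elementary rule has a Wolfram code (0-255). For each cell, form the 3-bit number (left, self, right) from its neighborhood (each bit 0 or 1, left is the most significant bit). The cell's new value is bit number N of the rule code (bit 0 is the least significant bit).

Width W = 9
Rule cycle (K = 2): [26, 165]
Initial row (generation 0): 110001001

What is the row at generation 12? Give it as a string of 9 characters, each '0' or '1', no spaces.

Answer: 101011111

Derivation:
Gen 0: 110001001
Gen 1 (rule 26): 101010110
Gen 2 (rule 165): 111111000
Gen 3 (rule 26): 100000100
Gen 4 (rule 165): 101110101
Gen 5 (rule 26): 001000000
Gen 6 (rule 165): 101011111
Gen 7 (rule 26): 000010000
Gen 8 (rule 165): 111010111
Gen 9 (rule 26): 100000100
Gen 10 (rule 165): 101110101
Gen 11 (rule 26): 001000000
Gen 12 (rule 165): 101011111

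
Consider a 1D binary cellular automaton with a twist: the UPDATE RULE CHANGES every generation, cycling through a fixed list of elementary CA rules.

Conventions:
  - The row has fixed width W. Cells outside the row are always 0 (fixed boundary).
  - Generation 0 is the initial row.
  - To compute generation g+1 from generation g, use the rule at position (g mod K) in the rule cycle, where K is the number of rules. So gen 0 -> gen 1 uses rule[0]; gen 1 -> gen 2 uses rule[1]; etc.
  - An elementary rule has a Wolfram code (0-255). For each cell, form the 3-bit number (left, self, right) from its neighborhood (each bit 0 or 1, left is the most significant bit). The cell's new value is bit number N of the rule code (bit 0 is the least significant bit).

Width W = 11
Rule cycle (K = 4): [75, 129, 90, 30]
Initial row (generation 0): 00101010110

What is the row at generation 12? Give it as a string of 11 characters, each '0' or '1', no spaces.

Answer: 11101101100

Derivation:
Gen 0: 00101010110
Gen 1 (rule 75): 11000000110
Gen 2 (rule 129): 00011110000
Gen 3 (rule 90): 00110011000
Gen 4 (rule 30): 01101110100
Gen 5 (rule 75): 11101010001
Gen 6 (rule 129): 01000000100
Gen 7 (rule 90): 10100001010
Gen 8 (rule 30): 10110011011
Gen 9 (rule 75): 00110111011
Gen 10 (rule 129): 10000010000
Gen 11 (rule 90): 01000101000
Gen 12 (rule 30): 11101101100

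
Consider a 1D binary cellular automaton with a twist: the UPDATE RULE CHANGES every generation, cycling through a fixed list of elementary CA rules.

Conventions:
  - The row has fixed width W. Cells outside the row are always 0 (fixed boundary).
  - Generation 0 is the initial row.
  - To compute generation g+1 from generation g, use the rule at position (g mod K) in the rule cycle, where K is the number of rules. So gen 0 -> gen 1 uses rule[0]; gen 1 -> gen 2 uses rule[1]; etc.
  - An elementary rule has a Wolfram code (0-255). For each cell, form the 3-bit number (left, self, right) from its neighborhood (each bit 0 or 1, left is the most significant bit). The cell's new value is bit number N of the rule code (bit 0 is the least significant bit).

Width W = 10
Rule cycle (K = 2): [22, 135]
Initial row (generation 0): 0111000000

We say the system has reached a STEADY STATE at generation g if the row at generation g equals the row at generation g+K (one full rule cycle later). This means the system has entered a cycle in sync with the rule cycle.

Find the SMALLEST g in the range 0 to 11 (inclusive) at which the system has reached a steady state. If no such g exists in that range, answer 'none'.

Gen 0: 0111000000
Gen 1 (rule 22): 1000100000
Gen 2 (rule 135): 1011101111
Gen 3 (rule 22): 1000000000
Gen 4 (rule 135): 1011111111
Gen 5 (rule 22): 1000000000
Gen 6 (rule 135): 1011111111
Gen 7 (rule 22): 1000000000
Gen 8 (rule 135): 1011111111
Gen 9 (rule 22): 1000000000
Gen 10 (rule 135): 1011111111
Gen 11 (rule 22): 1000000000
Gen 12 (rule 135): 1011111111
Gen 13 (rule 22): 1000000000

Answer: 3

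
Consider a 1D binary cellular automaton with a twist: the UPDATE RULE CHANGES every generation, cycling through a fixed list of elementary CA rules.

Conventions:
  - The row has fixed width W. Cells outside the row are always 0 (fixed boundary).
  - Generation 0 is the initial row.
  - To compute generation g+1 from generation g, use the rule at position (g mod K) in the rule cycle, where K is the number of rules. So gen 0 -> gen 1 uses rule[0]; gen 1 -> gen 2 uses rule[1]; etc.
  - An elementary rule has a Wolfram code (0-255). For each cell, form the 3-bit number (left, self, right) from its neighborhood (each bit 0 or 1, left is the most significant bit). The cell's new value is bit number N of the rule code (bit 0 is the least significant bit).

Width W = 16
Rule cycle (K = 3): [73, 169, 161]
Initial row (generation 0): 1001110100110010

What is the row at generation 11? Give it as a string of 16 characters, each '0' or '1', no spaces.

Answer: 1011111110011100

Derivation:
Gen 0: 1001110100110010
Gen 1 (rule 73): 0001010000110000
Gen 2 (rule 169): 1100100110100111
Gen 3 (rule 161): 0000000001000010
Gen 4 (rule 73): 1111111100011000
Gen 5 (rule 169): 1111111001010011
Gen 6 (rule 161): 0111110000100000
Gen 7 (rule 73): 0100010110001111
Gen 8 (rule 169): 0001001100101110
Gen 9 (rule 161): 1100000000010100
Gen 10 (rule 73): 1101111111000001
Gen 11 (rule 169): 1011111110011100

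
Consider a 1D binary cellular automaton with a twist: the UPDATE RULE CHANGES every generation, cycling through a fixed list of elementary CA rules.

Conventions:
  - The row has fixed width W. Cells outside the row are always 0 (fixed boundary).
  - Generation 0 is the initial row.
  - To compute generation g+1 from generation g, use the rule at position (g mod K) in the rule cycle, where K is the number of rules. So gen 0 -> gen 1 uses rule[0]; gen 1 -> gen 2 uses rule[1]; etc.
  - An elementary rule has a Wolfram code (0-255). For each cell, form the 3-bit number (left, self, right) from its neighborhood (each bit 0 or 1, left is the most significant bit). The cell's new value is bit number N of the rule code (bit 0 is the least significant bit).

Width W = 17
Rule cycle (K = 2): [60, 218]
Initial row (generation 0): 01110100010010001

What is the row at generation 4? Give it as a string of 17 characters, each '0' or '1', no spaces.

Answer: 11110000001111010

Derivation:
Gen 0: 01110100010010001
Gen 1 (rule 60): 01001110011011001
Gen 2 (rule 218): 10111111111011110
Gen 3 (rule 60): 11100000000110001
Gen 4 (rule 218): 11110000001111010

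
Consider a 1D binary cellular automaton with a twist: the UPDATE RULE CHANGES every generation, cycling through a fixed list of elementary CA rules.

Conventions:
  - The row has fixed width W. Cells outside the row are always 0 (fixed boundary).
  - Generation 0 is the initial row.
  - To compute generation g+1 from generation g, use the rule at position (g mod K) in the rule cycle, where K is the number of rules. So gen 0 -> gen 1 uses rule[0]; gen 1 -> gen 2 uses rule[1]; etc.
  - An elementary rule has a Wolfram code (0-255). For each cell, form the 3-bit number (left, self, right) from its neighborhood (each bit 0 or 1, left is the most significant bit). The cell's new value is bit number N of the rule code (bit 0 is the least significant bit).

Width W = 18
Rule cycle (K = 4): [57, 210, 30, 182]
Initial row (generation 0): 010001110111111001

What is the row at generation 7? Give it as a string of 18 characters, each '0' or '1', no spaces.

Gen 0: 010001110111111001
Gen 1 (rule 57): 001101001100000100
Gen 2 (rule 210): 010100110110001010
Gen 3 (rule 30): 110111100101011011
Gen 4 (rule 182): 001011011111100100
Gen 5 (rule 57): 100110110000010011
Gen 6 (rule 210): 011010011000101101
Gen 7 (rule 30): 110011110101101001

Answer: 110011110101101001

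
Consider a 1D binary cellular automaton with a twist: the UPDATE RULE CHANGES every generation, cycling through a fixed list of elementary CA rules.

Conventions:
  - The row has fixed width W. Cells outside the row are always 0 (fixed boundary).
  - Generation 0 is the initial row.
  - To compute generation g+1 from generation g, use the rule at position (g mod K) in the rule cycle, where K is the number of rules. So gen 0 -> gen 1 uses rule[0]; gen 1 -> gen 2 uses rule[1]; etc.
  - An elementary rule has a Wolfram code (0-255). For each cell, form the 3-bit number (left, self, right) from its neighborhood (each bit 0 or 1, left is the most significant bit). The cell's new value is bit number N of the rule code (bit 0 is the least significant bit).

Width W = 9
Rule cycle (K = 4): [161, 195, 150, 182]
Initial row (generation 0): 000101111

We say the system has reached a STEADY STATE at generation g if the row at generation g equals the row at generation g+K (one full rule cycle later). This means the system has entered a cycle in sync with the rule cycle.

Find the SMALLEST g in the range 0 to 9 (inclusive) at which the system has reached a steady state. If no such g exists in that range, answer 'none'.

Answer: none

Derivation:
Gen 0: 000101111
Gen 1 (rule 161): 110010110
Gen 2 (rule 195): 010100010
Gen 3 (rule 150): 110110111
Gen 4 (rule 182): 001001010
Gen 5 (rule 161): 100000100
Gen 6 (rule 195): 001111001
Gen 7 (rule 150): 010110111
Gen 8 (rule 182): 111001010
Gen 9 (rule 161): 010000100
Gen 10 (rule 195): 100111001
Gen 11 (rule 150): 111010111
Gen 12 (rule 182): 010111010
Gen 13 (rule 161): 001010100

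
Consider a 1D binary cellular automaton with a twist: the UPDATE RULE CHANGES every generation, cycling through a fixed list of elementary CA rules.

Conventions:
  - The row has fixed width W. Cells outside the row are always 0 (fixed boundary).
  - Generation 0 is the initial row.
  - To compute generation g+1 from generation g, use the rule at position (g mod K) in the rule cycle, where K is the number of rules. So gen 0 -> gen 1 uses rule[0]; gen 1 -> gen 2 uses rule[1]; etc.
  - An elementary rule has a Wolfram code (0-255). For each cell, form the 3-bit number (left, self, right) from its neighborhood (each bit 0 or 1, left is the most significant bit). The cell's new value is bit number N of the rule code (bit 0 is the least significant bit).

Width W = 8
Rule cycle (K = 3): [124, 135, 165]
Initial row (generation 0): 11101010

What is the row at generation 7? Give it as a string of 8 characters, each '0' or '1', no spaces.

Gen 0: 11101010
Gen 1 (rule 124): 10111111
Gen 2 (rule 135): 10011110
Gen 3 (rule 165): 10001100
Gen 4 (rule 124): 11001110
Gen 5 (rule 135): 00010100
Gen 6 (rule 165): 11011101
Gen 7 (rule 124): 11110111

Answer: 11110111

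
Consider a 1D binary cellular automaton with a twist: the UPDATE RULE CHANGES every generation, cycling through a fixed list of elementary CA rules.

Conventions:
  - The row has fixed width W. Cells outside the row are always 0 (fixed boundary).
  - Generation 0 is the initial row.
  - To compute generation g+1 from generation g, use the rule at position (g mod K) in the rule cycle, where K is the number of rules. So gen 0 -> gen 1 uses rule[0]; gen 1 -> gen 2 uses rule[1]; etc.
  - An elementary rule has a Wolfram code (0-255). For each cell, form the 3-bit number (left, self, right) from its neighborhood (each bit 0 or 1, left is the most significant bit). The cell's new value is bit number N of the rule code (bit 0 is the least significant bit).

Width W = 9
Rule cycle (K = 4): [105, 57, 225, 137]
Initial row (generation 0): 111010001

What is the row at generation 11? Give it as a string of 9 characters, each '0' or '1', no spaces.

Gen 0: 111010001
Gen 1 (rule 105): 101100100
Gen 2 (rule 57): 011010011
Gen 3 (rule 225): 001100001
Gen 4 (rule 137): 101001100
Gen 5 (rule 105): 010001101
Gen 6 (rule 57): 001101010
Gen 7 (rule 225): 100110100
Gen 8 (rule 137): 000100001
Gen 9 (rule 105): 110001100
Gen 10 (rule 57): 101101011
Gen 11 (rule 225): 010110101

Answer: 010110101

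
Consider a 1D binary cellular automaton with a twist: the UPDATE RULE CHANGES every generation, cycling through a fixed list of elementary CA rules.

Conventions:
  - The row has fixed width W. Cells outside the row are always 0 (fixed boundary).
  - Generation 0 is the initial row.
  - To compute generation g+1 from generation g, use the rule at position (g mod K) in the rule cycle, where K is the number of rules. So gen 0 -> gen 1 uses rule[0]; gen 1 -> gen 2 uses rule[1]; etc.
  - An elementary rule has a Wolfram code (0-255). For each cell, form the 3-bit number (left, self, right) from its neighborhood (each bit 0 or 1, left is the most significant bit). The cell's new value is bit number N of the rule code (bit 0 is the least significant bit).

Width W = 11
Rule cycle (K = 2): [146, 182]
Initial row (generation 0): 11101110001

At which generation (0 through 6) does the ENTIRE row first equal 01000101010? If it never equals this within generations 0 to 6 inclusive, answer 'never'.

Answer: 1

Derivation:
Gen 0: 11101110001
Gen 1 (rule 146): 01000101010
Gen 2 (rule 182): 11101111111
Gen 3 (rule 146): 01000111110
Gen 4 (rule 182): 11101011101
Gen 5 (rule 146): 01000001000
Gen 6 (rule 182): 11100011100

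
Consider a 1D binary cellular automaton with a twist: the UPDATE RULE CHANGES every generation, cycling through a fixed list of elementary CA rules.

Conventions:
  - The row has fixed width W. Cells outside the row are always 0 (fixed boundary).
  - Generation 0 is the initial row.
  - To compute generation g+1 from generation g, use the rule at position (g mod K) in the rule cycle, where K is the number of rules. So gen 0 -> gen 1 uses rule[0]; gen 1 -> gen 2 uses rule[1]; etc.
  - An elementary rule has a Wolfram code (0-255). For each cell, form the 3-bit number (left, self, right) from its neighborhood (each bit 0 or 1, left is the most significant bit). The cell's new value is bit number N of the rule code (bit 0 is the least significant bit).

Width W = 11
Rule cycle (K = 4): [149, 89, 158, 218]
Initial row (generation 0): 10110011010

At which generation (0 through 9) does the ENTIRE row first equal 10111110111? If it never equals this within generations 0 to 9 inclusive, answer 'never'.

Answer: never

Derivation:
Gen 0: 10110011010
Gen 1 (rule 149): 10001000011
Gen 2 (rule 89): 01100111011
Gen 3 (rule 158): 11011110010
Gen 4 (rule 218): 11011111101
Gen 5 (rule 149): 00001111001
Gen 6 (rule 89): 11101001100
Gen 7 (rule 158): 11001111010
Gen 8 (rule 218): 11111111001
Gen 9 (rule 149): 01111110101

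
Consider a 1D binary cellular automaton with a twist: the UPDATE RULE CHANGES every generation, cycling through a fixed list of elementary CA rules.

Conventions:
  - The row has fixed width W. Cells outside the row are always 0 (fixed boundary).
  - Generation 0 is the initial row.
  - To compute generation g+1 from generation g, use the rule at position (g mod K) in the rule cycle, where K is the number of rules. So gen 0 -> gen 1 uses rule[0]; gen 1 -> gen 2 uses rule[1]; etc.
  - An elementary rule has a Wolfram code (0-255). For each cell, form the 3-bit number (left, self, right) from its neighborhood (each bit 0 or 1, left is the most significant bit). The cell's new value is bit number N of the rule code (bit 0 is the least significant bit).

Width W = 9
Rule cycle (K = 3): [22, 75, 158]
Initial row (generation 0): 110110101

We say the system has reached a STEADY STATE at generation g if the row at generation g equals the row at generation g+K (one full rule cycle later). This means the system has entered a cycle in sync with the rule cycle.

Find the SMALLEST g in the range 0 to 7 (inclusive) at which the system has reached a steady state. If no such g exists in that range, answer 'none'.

Answer: 5

Derivation:
Gen 0: 110110101
Gen 1 (rule 22): 000000101
Gen 2 (rule 75): 111111000
Gen 3 (rule 158): 111110100
Gen 4 (rule 22): 000000110
Gen 5 (rule 75): 111111110
Gen 6 (rule 158): 111111101
Gen 7 (rule 22): 000000001
Gen 8 (rule 75): 111111110
Gen 9 (rule 158): 111111101
Gen 10 (rule 22): 000000001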